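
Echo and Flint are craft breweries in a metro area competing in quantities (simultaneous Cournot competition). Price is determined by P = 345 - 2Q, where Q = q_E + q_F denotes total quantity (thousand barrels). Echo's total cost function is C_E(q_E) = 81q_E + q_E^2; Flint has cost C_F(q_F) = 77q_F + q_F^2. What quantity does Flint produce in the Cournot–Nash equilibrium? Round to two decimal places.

33.75

Echo's profit: π_E = (345 - 2Q)q_E - (81q_E + q_E²). Setting ∂π_E/∂q_E = 0: 264 - 6q_E - 2(q_F) = 0.
Flint's profit: π_F = (345 - 2Q)q_F - (77q_F + q_F²). Setting ∂π_F/∂q_F = 0: 268 - 6q_F - 2(q_E) = 0.
Rearranging gives the reaction functions q_E = (264 - 2q_F)/6 and q_F = (268 - 2q_E)/6.
Substituting one into the other gives q_E = 131/4 and q_F = 135/4.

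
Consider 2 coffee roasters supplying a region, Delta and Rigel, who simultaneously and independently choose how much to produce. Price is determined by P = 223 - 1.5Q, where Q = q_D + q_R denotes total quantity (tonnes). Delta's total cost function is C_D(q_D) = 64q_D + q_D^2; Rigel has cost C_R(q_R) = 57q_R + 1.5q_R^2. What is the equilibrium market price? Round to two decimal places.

152.92

Delta's profit: π_D = (223 - 1.5Q)q_D - (64q_D + q_D²). Setting ∂π_D/∂q_D = 0: 159 - 5q_D - (3/2)(q_R) = 0.
Rigel's first-order condition: 166 - 6q_R - (3/2)(q_D) = 0.
Rearranging gives the reaction functions q_D = (159 - (3/2)q_R)/5 and q_R = (166 - (3/2)q_D)/6.
Substituting one into the other gives q_D = 940/37 and q_R = 21.3153.
Total output Q = 46.7207, so price P = 223 - (3/2)·46.7207 = 152.9189.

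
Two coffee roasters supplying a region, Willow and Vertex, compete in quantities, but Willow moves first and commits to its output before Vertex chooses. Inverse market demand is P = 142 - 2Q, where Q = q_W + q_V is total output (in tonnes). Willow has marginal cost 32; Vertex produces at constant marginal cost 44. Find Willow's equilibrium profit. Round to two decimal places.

930.25

Solve by backward induction. Given q_W, the follower Vertex maximises π_V = (142 - 2q_W - 2q_V)q_V - 44q_V.
Setting the follower's marginal profit to zero, 98 - 2q_W - 4q_V = 0, i.e. q_V = (98 - 2q_W)/4.
Willow substitutes q_V(q_W) into its own profit: π_W = q_W(142 - 2q_W - (98 - 2q_W)/2) - 32q_W = (93 - q_W)q_W - 32q_W.
The leader's first-order condition 61 - 2q_W = 0 yields q_W = 61/2.
Then q_V = (98 - 2·(61/2))/4 = 37/4.
Price P = 142 - 2·(159/4) = 125/2.
Willow's profit: (125/2 - 32)·(61/2) = 930.2500.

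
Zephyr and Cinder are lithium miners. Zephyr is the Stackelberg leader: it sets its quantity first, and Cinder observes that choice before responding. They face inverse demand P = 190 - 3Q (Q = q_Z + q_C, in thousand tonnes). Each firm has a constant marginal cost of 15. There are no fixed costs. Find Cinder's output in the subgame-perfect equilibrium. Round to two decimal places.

14.58

The follower Cinder best-responds to any q_Z: π_C = (190 - 3Q)q_C - 15q_C.
∂π_C/∂q_C = 175 - 3q_Z - 6q_C = 0 gives the reaction function q_C = (175 - 3q_Z)/6.
The leader anticipates this reaction. Substituting into P = 190 - 3Q gives P = 205/2 - (3/2)q_Z, so π_Z = (205/2 - (3/2)q_Z)q_Z - 15q_Z.
The leader's first-order condition 175/2 - 3q_Z = 0 yields q_Z = 175/6.
Then q_C = (175 - 3·(175/6))/6 = 175/12.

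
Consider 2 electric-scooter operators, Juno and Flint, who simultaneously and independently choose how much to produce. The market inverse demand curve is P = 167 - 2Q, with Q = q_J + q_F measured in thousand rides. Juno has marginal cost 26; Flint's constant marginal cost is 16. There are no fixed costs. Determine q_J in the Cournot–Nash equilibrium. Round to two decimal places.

21.83

Juno's profit: π_J = (167 - 2Q)q_J - (26q_J). Setting ∂π_J/∂q_J = 0: 141 - 4q_J - 2(q_F) = 0.
Flint's first-order condition: 151 - 4q_F - 2(q_J) = 0.
So q_J = (141 - 2q_F)/4 and q_F = (151 - 2q_J)/4.
Solving the pair: q_J = 131/6, q_F = 161/6.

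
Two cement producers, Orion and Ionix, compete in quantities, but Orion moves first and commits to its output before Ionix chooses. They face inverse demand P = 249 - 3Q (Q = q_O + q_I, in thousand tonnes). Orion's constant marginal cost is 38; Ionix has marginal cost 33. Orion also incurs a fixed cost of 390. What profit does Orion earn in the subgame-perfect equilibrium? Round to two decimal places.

1378.17

Solve by backward induction. Given q_O, the follower Ionix maximises π_I = (249 - 3q_O - 3q_I)q_I - 33q_I.
∂π_I/∂q_I = 216 - 3q_O - 6q_I = 0 gives the reaction function q_I = (216 - 3q_O)/6.
Orion substitutes q_I(q_O) into its own profit: π_O = q_O(249 - 3q_O - (216 - 3q_O)/2) - 38q_O = (141 - (3/2)q_O)q_O - 38q_O.
Leader FOC: 103 - 3q_O = 0, so q_O = 103/3.
Then q_I = (216 - 3·(103/3))/6 = 113/6.
Price P = 249 - 3·(319/6) = 179/2.
Orion's profit: (179/2 - 38)·(103/3) - 390 = 1378.1667.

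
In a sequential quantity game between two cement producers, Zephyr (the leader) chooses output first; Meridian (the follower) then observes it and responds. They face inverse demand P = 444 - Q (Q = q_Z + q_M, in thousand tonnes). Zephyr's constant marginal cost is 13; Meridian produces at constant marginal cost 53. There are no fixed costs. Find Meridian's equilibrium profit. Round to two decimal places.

The follower Meridian best-responds to any q_Z: π_M = (444 - Q)q_M - 53q_M.
Setting the follower's marginal profit to zero, 391 - q_Z - 2q_M = 0, i.e. q_M = (391 - q_Z)/2.
Zephyr substitutes q_M(q_Z) into its own profit: π_Z = q_Z(444 - q_Z - (391 - q_Z)/2) - 13q_Z = (497/2 - (1/2)q_Z)q_Z - 13q_Z.
Leader FOC: 471/2 - q_Z = 0, so q_Z = 471/2.
Then q_M = (391 - 471/2)/2 = 311/4.
Price P = 444 - 1253/4 = 523/4.
Meridian's profit: (523/4 - 53)·(311/4) = 6045.0625.

6045.06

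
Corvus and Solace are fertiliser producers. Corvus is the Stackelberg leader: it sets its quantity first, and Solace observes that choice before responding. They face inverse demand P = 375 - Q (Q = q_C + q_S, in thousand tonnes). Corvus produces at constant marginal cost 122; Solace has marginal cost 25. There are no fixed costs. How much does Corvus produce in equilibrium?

78

Solve by backward induction. Given q_C, the follower Solace maximises π_S = (375 - q_C - q_S)q_S - 25q_S.
Setting the follower's marginal profit to zero, 350 - q_C - 2q_S = 0, i.e. q_S = (350 - q_C)/2.
The leader anticipates this reaction. Substituting into P = 375 - Q gives P = 200 - (1/2)q_C, so π_C = (200 - (1/2)q_C)q_C - 122q_C.
Maximising: ∂π_C/∂q_C = 78 - q_C = 0, giving q_C = 78.
Then q_S = (350 - 78)/2 = 136.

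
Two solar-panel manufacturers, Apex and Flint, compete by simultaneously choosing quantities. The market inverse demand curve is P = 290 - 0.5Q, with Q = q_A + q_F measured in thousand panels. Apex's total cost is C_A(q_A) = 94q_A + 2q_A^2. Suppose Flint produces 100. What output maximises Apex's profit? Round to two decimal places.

With the rival's output fixed at 100, Apex's profit is π_A = (290 - (1/2)·100 - (1/2)q_A)q_A - (94q_A + 2q_A²) = (240 - (1/2)q_A)q_A - (94q_A + 2q_A²).
∂π_A/∂q_A = 146 - 5q_A = 0, so q_A = 146/5.

29.20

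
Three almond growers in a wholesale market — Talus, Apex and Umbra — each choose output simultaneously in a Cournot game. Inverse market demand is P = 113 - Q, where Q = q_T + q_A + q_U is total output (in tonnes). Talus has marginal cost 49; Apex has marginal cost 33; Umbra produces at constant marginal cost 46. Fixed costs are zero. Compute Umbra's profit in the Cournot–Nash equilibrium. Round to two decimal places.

Talus's profit: π_T = (113 - Q)q_T - (49q_T). Setting ∂π_T/∂q_T = 0: 64 - 2q_T - (q_A + q_U) = 0.
Apex's profit: π_A = (113 - Q)q_A - (33q_A). Setting ∂π_A/∂q_A = 0: 80 - 2q_A - (q_T + q_U) = 0.
Umbra's first-order condition: 67 - 2q_U - (q_T + q_A) = 0.
Summing all 3 equations gives 211 − 4Q = 0, hence Q = 211/4.
Back-substituting: q_T = (64 − 211/4) = 45/4, q_A = (80 − 211/4) = 109/4, q_U = (67 − 211/4) = 57/4.
Price P = 113 - 211/4 = 241/4.
Umbra's profit: (241/4 - 46)·(57/4) = 203.0625.

203.06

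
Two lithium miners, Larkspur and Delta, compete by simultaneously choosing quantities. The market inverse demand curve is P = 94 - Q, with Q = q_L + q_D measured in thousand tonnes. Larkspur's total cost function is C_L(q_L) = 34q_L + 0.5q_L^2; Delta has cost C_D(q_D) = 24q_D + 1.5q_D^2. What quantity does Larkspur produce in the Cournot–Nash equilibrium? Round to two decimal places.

Larkspur's profit: π_L = (94 - Q)q_L - (34q_L + (1/2)q_L²). Setting ∂π_L/∂q_L = 0: 60 - 3q_L - (q_D) = 0.
Delta's profit: π_D = (94 - Q)q_D - (24q_D + (3/2)q_D²). Setting ∂π_D/∂q_D = 0: 70 - 5q_D - (q_L) = 0.
So q_L = (60 - q_D)/3 and q_D = (70 - q_L)/5.
Solving the pair: q_L = 115/7, q_D = 75/7.

16.43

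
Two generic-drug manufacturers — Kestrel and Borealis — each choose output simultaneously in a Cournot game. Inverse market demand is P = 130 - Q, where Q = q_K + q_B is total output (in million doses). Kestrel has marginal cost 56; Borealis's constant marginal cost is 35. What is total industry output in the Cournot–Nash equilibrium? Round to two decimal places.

Kestrel's profit: π_K = (130 - Q)q_K - (56q_K). Setting ∂π_K/∂q_K = 0: 74 - 2q_K - (q_B) = 0.
Borealis's first-order condition: 95 - 2q_B - (q_K) = 0.
Rearranging gives the reaction functions q_K = (74 - q_B)/2 and q_B = (95 - q_K)/2.
Solving the pair: q_K = 53/3, q_B = 116/3.
Total output Q = 53/3 + 116/3 = 169/3.

56.33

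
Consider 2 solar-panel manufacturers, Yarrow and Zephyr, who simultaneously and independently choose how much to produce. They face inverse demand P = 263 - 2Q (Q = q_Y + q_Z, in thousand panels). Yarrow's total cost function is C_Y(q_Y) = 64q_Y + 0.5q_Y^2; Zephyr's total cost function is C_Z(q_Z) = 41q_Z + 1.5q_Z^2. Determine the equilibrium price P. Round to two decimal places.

Yarrow's profit: π_Y = (263 - 2Q)q_Y - (64q_Y + (1/2)q_Y²). Setting ∂π_Y/∂q_Y = 0: 199 - 5q_Y - 2(q_Z) = 0.
Zephyr's first-order condition: 222 - 7q_Z - 2(q_Y) = 0.
Rearranging gives the reaction functions q_Y = (199 - 2q_Z)/5 and q_Z = (222 - 2q_Y)/7.
Substituting one into the other gives q_Y = 949/31 and q_Z = 712/31.
Total output Q = 1661/31, so price P = 263 - 2·(1661/31) = 155.8387.

155.84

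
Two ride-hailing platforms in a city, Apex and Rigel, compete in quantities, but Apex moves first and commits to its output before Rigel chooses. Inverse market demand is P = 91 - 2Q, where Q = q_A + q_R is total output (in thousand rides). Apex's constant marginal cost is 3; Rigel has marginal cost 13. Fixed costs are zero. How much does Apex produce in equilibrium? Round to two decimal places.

24.50

Solve by backward induction. Given q_A, the follower Rigel maximises π_R = (91 - 2q_A - 2q_R)q_R - 13q_R.
∂π_R/∂q_R = 78 - 2q_A - 4q_R = 0 gives the reaction function q_R = (78 - 2q_A)/4.
The leader anticipates this reaction. Substituting into P = 91 - 2Q gives P = 52 - q_A, so π_A = (52 - q_A)q_A - 3q_A.
Leader FOC: 49 - 2q_A = 0, so q_A = 49/2.
Then q_R = (78 - 2·(49/2))/4 = 29/4.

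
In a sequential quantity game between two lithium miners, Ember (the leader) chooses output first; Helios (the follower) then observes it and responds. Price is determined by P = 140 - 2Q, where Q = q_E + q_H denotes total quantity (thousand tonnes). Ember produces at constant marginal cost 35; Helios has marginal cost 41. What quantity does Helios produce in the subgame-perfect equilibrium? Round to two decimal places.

10.88

The follower Helios best-responds to any q_E: π_H = (140 - 2Q)q_H - 41q_H.
Setting the follower's marginal profit to zero, 99 - 2q_E - 4q_H = 0, i.e. q_H = (99 - 2q_E)/4.
The leader anticipates this reaction. Substituting into P = 140 - 2Q gives P = 181/2 - q_E, so π_E = (181/2 - q_E)q_E - 35q_E.
Maximising: ∂π_E/∂q_E = 111/2 - 2q_E = 0, giving q_E = 111/4.
Then q_H = (99 - 2·(111/4))/4 = 87/8.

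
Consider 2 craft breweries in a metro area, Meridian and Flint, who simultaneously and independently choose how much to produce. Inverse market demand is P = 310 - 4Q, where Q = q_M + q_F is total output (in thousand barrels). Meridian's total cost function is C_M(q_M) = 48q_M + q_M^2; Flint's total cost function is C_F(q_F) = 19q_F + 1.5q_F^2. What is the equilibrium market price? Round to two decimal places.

157.66

Meridian's profit: π_M = (310 - 4Q)q_M - (48q_M + q_M²). Setting ∂π_M/∂q_M = 0: 262 - 10q_M - 4(q_F) = 0.
Flint's profit: π_F = (310 - 4Q)q_F - (19q_F + (3/2)q_F²). Setting ∂π_F/∂q_F = 0: 291 - 11q_F - 4(q_M) = 0.
So q_M = (262 - 4q_F)/10 and q_F = (291 - 4q_M)/11.
Substituting one into the other gives q_M = 859/47 and q_F = 931/47.
Total output Q = 1790/47, so price P = 310 - 4·(1790/47) = 157.6596.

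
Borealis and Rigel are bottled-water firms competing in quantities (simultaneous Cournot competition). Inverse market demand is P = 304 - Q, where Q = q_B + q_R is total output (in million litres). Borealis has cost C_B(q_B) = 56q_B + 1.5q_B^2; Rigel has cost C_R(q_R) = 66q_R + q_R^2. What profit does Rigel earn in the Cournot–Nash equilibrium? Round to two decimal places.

4916.14

Borealis's profit: π_B = (304 - Q)q_B - (56q_B + (3/2)q_B²). Setting ∂π_B/∂q_B = 0: 248 - 5q_B - (q_R) = 0.
Rigel's profit: π_R = (304 - Q)q_R - (66q_R + q_R²). Setting ∂π_R/∂q_R = 0: 238 - 4q_R - (q_B) = 0.
Best responses: q_B = (248 - q_R)/5, q_R = (238 - q_B)/4.
Solving the pair: q_B = 754/19, q_R = 942/19.
Price P = 304 - 1696/19 = 214.7368.
Rigel's profit: 214.7368·(942/19) - 66·(942/19) - (942/19)² = 4916.1440.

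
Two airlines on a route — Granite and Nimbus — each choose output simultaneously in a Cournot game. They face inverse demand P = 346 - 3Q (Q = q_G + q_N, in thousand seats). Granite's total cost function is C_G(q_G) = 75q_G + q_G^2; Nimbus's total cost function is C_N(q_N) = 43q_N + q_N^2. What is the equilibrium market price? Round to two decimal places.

Granite's profit: π_G = (346 - 3Q)q_G - (75q_G + q_G²). Setting ∂π_G/∂q_G = 0: 271 - 8q_G - 3(q_N) = 0.
Nimbus's first-order condition: 303 - 8q_N - 3(q_G) = 0.
Best responses: q_G = (271 - 3q_N)/8, q_N = (303 - 3q_G)/8.
Solving the pair: q_G = 1259/55, q_N = 1611/55.
Total output Q = 574/11, so price P = 346 - 3·(574/11) = 189.4545.

189.45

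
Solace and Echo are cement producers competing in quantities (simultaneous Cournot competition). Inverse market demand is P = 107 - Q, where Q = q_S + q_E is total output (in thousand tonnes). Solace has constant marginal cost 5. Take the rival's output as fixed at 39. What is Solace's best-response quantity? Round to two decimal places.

With the rival's output fixed at 39, Solace's profit is π_S = (107 - 39 - q_S)q_S - (5q_S) = (68 - q_S)q_S - (5q_S).
∂π_S/∂q_S = 63 - 2q_S = 0, so q_S = 63/2.

31.50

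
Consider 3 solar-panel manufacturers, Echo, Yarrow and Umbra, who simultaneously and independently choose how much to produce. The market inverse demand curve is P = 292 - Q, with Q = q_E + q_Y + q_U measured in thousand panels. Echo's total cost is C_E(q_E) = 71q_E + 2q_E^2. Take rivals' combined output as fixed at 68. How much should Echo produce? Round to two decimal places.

With rivals' combined output fixed at 68, Echo's profit is π_E = (292 - 68 - q_E)q_E - (71q_E + 2q_E²) = (224 - q_E)q_E - (71q_E + 2q_E²).
∂π_E/∂q_E = 153 - 6q_E = 0, so q_E = 51/2.

25.50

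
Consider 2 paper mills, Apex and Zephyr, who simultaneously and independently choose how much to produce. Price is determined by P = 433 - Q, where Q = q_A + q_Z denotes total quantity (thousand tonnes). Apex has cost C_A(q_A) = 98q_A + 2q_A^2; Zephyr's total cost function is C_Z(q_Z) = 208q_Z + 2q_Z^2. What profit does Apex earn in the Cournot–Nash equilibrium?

7803

Apex's profit: π_A = (433 - Q)q_A - (98q_A + 2q_A²). Setting ∂π_A/∂q_A = 0: 335 - 6q_A - (q_Z) = 0.
Zephyr's profit: π_Z = (433 - Q)q_Z - (208q_Z + 2q_Z²). Setting ∂π_Z/∂q_Z = 0: 225 - 6q_Z - (q_A) = 0.
Rearranging gives the reaction functions q_A = (335 - q_Z)/6 and q_Z = (225 - q_A)/6.
Solving the pair: q_A = 51, q_Z = 29.
Price P = 433 - 80 = 353.
Apex's profit: 353·51 - 98·51 - 2·51² = 7803.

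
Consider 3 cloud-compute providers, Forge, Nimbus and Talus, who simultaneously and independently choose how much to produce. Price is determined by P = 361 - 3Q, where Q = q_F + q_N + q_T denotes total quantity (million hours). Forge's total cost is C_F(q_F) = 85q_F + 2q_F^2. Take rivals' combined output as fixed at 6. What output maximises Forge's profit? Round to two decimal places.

With rivals' combined output fixed at 6, Forge's profit is π_F = (361 - 3·6 - 3q_F)q_F - (85q_F + 2q_F²) = (343 - 3q_F)q_F - (85q_F + 2q_F²).
∂π_F/∂q_F = 258 - 10q_F = 0, so q_F = 129/5.

25.80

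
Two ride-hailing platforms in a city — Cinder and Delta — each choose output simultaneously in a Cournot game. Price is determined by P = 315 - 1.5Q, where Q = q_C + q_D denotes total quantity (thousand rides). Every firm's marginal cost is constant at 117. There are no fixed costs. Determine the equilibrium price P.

183

A representative firm's profit is π_i = q_i(315 - 1.5Q) - 117q_i.
Setting ∂π_i/∂q_i = 0 with rivals' quantities fixed: 198 - 3q_i - (3/2)q_j = 0.
With identical firms every q_j equals q_i, so q_j = q_i and 198 = (9/2)q_i, giving q_i = 44.
Total output Q = 88, so price P = 315 - (3/2)·88 = 183.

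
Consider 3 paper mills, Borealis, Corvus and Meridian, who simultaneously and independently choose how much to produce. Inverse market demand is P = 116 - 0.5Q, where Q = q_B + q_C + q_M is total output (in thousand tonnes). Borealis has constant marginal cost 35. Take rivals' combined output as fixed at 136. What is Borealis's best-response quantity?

With rivals' combined output fixed at 136, Borealis's profit is π_B = (116 - (1/2)·136 - (1/2)q_B)q_B - (35q_B) = (48 - (1/2)q_B)q_B - (35q_B).
∂π_B/∂q_B = 13 - q_B = 0, so q_B = 13.

13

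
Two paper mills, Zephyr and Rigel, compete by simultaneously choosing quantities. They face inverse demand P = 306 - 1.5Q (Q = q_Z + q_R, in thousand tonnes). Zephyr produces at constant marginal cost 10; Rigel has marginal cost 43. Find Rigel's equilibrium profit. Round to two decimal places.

3918.52

Zephyr's profit: π_Z = (306 - 1.5Q)q_Z - (10q_Z). Setting ∂π_Z/∂q_Z = 0: 296 - 3q_Z - (3/2)(q_R) = 0.
Rigel's profit: π_R = (306 - 1.5Q)q_R - (43q_R). Setting ∂π_R/∂q_R = 0: 263 - 3q_R - (3/2)(q_Z) = 0.
Best responses: q_Z = (296 - (3/2)q_R)/3, q_R = (263 - (3/2)q_Z)/3.
Solving the pair: q_Z = 658/9, q_R = 460/9.
Price P = 306 - (3/2)·(1118/9) = 359/3.
Rigel's profit: (359/3 - 43)·(460/9) = 3918.5185.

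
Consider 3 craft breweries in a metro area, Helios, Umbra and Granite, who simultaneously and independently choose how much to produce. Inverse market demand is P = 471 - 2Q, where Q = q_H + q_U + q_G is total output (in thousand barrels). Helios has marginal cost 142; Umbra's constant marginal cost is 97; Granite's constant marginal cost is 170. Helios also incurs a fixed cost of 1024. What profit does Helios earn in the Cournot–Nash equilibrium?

Helios's profit: π_H = (471 - 2Q)q_H - (142q_H). Setting ∂π_H/∂q_H = 0: 329 - 4q_H - 2(q_U + q_G) = 0.
Umbra's profit: π_U = (471 - 2Q)q_U - (97q_U). Setting ∂π_U/∂q_U = 0: 374 - 4q_U - 2(q_H + q_G) = 0.
Granite's first-order condition: 301 - 4q_G - 2(q_H + q_U) = 0.
Summing all 3 equations gives 1004 − 8Q = 0, hence Q = 251/2.
Back-substituting: q_H = (329 − 251)/2 = 39, q_U = (374 − 251)/2 = 123/2, q_G = (301 − 251)/2 = 25.
Price P = 471 - 2·(251/2) = 220.
Helios's profit: (220 - 142)·39 - 1024 = 2018.

2018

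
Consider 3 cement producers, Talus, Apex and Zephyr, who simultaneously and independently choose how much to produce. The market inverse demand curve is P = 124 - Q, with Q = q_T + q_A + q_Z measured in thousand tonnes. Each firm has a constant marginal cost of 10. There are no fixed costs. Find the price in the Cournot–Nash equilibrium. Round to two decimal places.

A representative firm's profit is π_i = q_i(124 - Q) - 10q_i.
First-order condition (treating rivals' output as given): 114 - 2q_i - Σ_{j≠i} q_j = 0.
By symmetry each firm produces the same amount; substituting Σ_{j≠i} q_j = 2q_i yields q_i = 114/4 = 57/2.
Total output Q = 171/2, so price P = 124 - 171/2 = 77/2.

38.50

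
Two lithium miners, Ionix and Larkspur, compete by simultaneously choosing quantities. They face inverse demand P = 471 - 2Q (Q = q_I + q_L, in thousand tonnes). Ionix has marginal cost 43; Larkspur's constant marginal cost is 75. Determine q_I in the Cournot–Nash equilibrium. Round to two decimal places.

76.67

Ionix's profit: π_I = (471 - 2Q)q_I - (43q_I). Setting ∂π_I/∂q_I = 0: 428 - 4q_I - 2(q_L) = 0.
Larkspur's first-order condition: 396 - 4q_L - 2(q_I) = 0.
Best responses: q_I = (428 - 2q_L)/4, q_L = (396 - 2q_I)/4.
Solving the pair: q_I = 230/3, q_L = 182/3.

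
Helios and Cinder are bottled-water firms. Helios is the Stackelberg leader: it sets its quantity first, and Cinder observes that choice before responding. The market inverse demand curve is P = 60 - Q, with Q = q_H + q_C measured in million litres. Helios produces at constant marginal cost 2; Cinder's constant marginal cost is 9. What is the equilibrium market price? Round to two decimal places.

18.25

Solve by backward induction. Given q_H, the follower Cinder maximises π_C = (60 - q_H - q_C)q_C - 9q_C.
Follower FOC: 51 - q_H - 2q_C = 0, so q_C(q_H) = (51 - q_H)/2.
Helios substitutes q_C(q_H) into its own profit: π_H = q_H(60 - q_H - (51 - q_H)/2) - 2q_H = (69/2 - (1/2)q_H)q_H - 2q_H.
Maximising: ∂π_H/∂q_H = 65/2 - q_H = 0, giving q_H = 65/2.
Then q_C = (51 - 65/2)/2 = 37/4.
Total output Q = 167/4, so price P = 60 - 167/4 = 73/4.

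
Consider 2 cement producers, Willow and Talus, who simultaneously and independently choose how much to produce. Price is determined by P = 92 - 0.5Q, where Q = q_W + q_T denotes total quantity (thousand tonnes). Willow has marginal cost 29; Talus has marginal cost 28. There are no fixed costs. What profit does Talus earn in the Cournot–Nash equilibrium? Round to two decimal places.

Willow's profit: π_W = (92 - 0.5Q)q_W - (29q_W). Setting ∂π_W/∂q_W = 0: 63 - q_W - (1/2)(q_T) = 0.
Talus's first-order condition: 64 - q_T - (1/2)(q_W) = 0.
Rearranging gives the reaction functions q_W = (63 - (1/2)q_T) and q_T = (64 - (1/2)q_W).
Solving the pair: q_W = 124/3, q_T = 130/3.
Price P = 92 - (1/2)·(254/3) = 149/3.
Talus's profit: (149/3 - 28)·(130/3) = 938.8889.

938.89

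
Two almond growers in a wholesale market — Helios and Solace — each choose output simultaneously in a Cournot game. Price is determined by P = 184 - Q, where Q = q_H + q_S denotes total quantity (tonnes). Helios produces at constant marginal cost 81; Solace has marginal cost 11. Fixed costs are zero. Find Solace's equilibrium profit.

Helios's profit: π_H = (184 - Q)q_H - (81q_H). Setting ∂π_H/∂q_H = 0: 103 - 2q_H - (q_S) = 0.
Solace's profit: π_S = (184 - Q)q_S - (11q_S). Setting ∂π_S/∂q_S = 0: 173 - 2q_S - (q_H) = 0.
Rearranging gives the reaction functions q_H = (103 - q_S)/2 and q_S = (173 - q_H)/2.
Substituting one into the other gives q_H = 11 and q_S = 81.
Price P = 184 - 92 = 92.
Solace's profit: (92 - 11)·81 = 6561.

6561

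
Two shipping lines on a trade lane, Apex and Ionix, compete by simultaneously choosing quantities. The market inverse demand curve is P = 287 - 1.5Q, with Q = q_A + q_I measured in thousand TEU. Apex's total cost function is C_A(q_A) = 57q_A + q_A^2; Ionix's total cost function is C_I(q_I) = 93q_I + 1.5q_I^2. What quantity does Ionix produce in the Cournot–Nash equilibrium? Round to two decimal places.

Apex's profit: π_A = (287 - 1.5Q)q_A - (57q_A + q_A²). Setting ∂π_A/∂q_A = 0: 230 - 5q_A - (3/2)(q_I) = 0.
Ionix's first-order condition: 194 - 6q_I - (3/2)(q_A) = 0.
Rearranging gives the reaction functions q_A = (230 - (3/2)q_I)/5 and q_I = (194 - (3/2)q_A)/6.
Solving the pair: q_A = 1452/37, q_I = 22.5225.

22.52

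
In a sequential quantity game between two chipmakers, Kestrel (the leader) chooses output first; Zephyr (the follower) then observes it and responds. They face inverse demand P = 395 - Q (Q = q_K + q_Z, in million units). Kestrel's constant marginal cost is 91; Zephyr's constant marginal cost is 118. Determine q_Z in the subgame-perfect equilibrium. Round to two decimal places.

Solve by backward induction. Given q_K, the follower Zephyr maximises π_Z = (395 - q_K - q_Z)q_Z - 118q_Z.
Setting the follower's marginal profit to zero, 277 - q_K - 2q_Z = 0, i.e. q_Z = (277 - q_K)/2.
The leader anticipates this reaction. Substituting into P = 395 - Q gives P = 513/2 - (1/2)q_K, so π_K = (513/2 - (1/2)q_K)q_K - 91q_K.
Maximising: ∂π_K/∂q_K = 331/2 - q_K = 0, giving q_K = 331/2.
Then q_Z = (277 - 331/2)/2 = 223/4.

55.75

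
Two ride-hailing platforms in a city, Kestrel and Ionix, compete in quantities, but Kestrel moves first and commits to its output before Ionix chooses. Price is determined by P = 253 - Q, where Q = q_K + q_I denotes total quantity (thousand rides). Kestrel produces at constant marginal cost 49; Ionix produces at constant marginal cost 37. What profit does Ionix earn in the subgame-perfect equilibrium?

The follower Ionix best-responds to any q_K: π_I = (253 - Q)q_I - 37q_I.
∂π_I/∂q_I = 216 - q_K - 2q_I = 0 gives the reaction function q_I = (216 - q_K)/2.
Kestrel substitutes q_I(q_K) into its own profit: π_K = q_K(253 - q_K - (216 - q_K)/2) - 49q_K = (145 - (1/2)q_K)q_K - 49q_K.
Leader FOC: 96 - q_K = 0, so q_K = 96.
Then q_I = (216 - 96)/2 = 60.
Price P = 253 - 156 = 97.
Ionix's profit: (97 - 37)·60 = 3600.

3600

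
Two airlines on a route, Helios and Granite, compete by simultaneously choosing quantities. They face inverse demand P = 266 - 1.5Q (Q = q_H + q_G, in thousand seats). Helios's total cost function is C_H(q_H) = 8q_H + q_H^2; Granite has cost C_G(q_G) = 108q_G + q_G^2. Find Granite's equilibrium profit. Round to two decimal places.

Helios's profit: π_H = (266 - 1.5Q)q_H - (8q_H + q_H²). Setting ∂π_H/∂q_H = 0: 258 - 5q_H - (3/2)(q_G) = 0.
Granite's profit: π_G = (266 - 1.5Q)q_G - (108q_G + q_G²). Setting ∂π_G/∂q_G = 0: 158 - 5q_G - (3/2)(q_H) = 0.
So q_H = (258 - (3/2)q_G)/5 and q_G = (158 - (3/2)q_H)/5.
Substituting one into the other gives q_H = 324/7 and q_G = 124/7.
Price P = 266 - (3/2)·64 = 170.
Granite's profit: 170·(124/7) - 108·(124/7) - (124/7)² = 784.4898.

784.49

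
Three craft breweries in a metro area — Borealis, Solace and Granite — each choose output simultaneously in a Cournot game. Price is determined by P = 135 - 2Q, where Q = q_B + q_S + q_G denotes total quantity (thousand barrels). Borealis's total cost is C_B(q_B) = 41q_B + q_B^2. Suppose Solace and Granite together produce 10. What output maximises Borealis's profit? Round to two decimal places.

With rivals' combined output fixed at 10, Borealis's profit is π_B = (135 - 2·10 - 2q_B)q_B - (41q_B + q_B²) = (115 - 2q_B)q_B - (41q_B + q_B²).
∂π_B/∂q_B = 74 - 6q_B = 0, so q_B = 37/3.

12.33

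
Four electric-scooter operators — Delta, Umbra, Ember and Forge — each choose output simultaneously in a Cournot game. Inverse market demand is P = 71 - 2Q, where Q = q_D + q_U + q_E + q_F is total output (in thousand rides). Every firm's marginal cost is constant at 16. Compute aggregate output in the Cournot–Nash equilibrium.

22

A representative firm's profit is π_i = q_i(71 - 2Q) - 16q_i.
First-order condition (treating rivals' output as given): 55 - 4q_i - 2·Σ_{j≠i} q_j = 0.
With identical firms every q_j equals q_i, so Σ_{j≠i} q_j = 3q_i and 55 = 10q_i, giving q_i = 11/2.
Total output Q = 11/2 + 11/2 + 11/2 + 11/2 = 22.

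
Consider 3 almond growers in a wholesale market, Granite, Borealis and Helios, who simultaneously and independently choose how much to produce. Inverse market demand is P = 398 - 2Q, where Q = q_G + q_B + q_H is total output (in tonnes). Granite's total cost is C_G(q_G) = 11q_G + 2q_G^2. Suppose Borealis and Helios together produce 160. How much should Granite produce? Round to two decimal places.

With rivals' combined output fixed at 160, Granite's profit is π_G = (398 - 2·160 - 2q_G)q_G - (11q_G + 2q_G²) = (78 - 2q_G)q_G - (11q_G + 2q_G²).
∂π_G/∂q_G = 67 - 8q_G = 0, so q_G = 67/8.

8.38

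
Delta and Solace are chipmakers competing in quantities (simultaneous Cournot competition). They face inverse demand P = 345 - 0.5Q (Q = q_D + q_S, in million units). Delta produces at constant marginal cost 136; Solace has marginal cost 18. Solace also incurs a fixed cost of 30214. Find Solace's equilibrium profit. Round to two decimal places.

Delta's profit: π_D = (345 - 0.5Q)q_D - (136q_D). Setting ∂π_D/∂q_D = 0: 209 - q_D - (1/2)(q_S) = 0.
Solace's first-order condition: 327 - q_S - (1/2)(q_D) = 0.
Best responses: q_D = (209 - (1/2)q_S), q_S = (327 - (1/2)q_D).
Solving the pair: q_D = 182/3, q_S = 890/3.
Price P = 345 - (1/2)·(1072/3) = 499/3.
Solace's profit: (499/3 - 18)·(890/3) - 30214 = 13791.5556.

13791.56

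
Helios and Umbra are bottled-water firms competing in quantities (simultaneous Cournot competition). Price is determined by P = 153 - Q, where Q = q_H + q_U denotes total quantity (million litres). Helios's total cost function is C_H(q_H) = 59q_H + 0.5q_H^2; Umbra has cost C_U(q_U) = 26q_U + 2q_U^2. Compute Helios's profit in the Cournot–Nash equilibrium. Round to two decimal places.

Helios's profit: π_H = (153 - Q)q_H - (59q_H + (1/2)q_H²). Setting ∂π_H/∂q_H = 0: 94 - 3q_H - (q_U) = 0.
Umbra's first-order condition: 127 - 6q_U - (q_H) = 0.
Best responses: q_H = (94 - q_U)/3, q_U = (127 - q_H)/6.
Substituting one into the other gives q_H = 437/17 and q_U = 287/17.
Price P = 153 - 724/17 = 1877/17.
Helios's profit: (1877/17)·(437/17) - 59·(437/17) - (1/2)(437/17)² = 991.1886.

991.19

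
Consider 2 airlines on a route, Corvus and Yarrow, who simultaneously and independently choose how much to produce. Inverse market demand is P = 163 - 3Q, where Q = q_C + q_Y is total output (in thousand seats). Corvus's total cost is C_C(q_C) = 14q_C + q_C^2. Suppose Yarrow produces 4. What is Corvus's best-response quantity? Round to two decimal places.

With the rival's output fixed at 4, Corvus's profit is π_C = (163 - 3·4 - 3q_C)q_C - (14q_C + q_C²) = (151 - 3q_C)q_C - (14q_C + q_C²).
∂π_C/∂q_C = 137 - 8q_C = 0, so q_C = 137/8.

17.13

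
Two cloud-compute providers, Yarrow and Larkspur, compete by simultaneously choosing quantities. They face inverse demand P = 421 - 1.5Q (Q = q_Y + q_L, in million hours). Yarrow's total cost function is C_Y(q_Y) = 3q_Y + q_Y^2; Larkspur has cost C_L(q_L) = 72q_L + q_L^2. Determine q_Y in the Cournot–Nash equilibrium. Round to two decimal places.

68.86

Yarrow's profit: π_Y = (421 - 1.5Q)q_Y - (3q_Y + q_Y²). Setting ∂π_Y/∂q_Y = 0: 418 - 5q_Y - (3/2)(q_L) = 0.
Larkspur's profit: π_L = (421 - 1.5Q)q_L - (72q_L + q_L²). Setting ∂π_L/∂q_L = 0: 349 - 5q_L - (3/2)(q_Y) = 0.
So q_Y = (418 - (3/2)q_L)/5 and q_L = (349 - (3/2)q_Y)/5.
Solving the pair: q_Y = 482/7, q_L = 344/7.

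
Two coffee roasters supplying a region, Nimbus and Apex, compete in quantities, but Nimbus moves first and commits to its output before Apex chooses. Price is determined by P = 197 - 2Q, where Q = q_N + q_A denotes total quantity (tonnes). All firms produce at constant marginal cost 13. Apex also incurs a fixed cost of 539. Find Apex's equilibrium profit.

519

The follower Apex best-responds to any q_N: π_A = (197 - 2Q)q_A - 13q_A.
∂π_A/∂q_A = 184 - 2q_N - 4q_A = 0 gives the reaction function q_A = (184 - 2q_N)/4.
Nimbus substitutes q_A(q_N) into its own profit: π_N = q_N(197 - 2q_N - (184 - 2q_N)/2) - 13q_N = (105 - q_N)q_N - 13q_N.
Maximising: ∂π_N/∂q_N = 92 - 2q_N = 0, giving q_N = 46.
Then q_A = (184 - 2·46)/4 = 23.
Price P = 197 - 2·69 = 59.
Apex's profit: (59 - 13)·23 - 539 = 519.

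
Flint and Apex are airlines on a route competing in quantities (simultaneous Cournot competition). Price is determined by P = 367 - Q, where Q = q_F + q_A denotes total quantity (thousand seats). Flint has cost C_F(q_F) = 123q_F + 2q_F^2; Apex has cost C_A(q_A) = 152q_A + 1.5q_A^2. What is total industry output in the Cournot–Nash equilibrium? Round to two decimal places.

Flint's profit: π_F = (367 - Q)q_F - (123q_F + 2q_F²). Setting ∂π_F/∂q_F = 0: 244 - 6q_F - (q_A) = 0.
Apex's profit: π_A = (367 - Q)q_A - (152q_A + (3/2)q_A²). Setting ∂π_A/∂q_A = 0: 215 - 5q_A - (q_F) = 0.
Rearranging gives the reaction functions q_F = (244 - q_A)/6 and q_A = (215 - q_F)/5.
Solving the pair: q_F = 1005/29, q_A = 1046/29.
Total output Q = 1005/29 + 1046/29 = 70.7241.

70.72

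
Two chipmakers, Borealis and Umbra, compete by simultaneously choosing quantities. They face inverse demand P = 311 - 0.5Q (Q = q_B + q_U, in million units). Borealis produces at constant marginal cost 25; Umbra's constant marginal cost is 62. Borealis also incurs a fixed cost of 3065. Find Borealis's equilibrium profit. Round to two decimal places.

20119.22

Borealis's profit: π_B = (311 - 0.5Q)q_B - (25q_B). Setting ∂π_B/∂q_B = 0: 286 - q_B - (1/2)(q_U) = 0.
Umbra's profit: π_U = (311 - 0.5Q)q_U - (62q_U). Setting ∂π_U/∂q_U = 0: 249 - q_U - (1/2)(q_B) = 0.
So q_B = (286 - (1/2)q_U) and q_U = (249 - (1/2)q_B).
Substituting one into the other gives q_B = 646/3 and q_U = 424/3.
Price P = 311 - (1/2)·(1070/3) = 398/3.
Borealis's profit: (398/3 - 25)·(646/3) - 3065 = 20119.2222.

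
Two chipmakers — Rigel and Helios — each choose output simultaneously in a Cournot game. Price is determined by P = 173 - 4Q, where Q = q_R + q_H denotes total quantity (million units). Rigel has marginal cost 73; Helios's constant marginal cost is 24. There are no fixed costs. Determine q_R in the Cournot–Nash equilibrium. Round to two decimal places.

Rigel's profit: π_R = (173 - 4Q)q_R - (73q_R). Setting ∂π_R/∂q_R = 0: 100 - 8q_R - 4(q_H) = 0.
Helios's profit: π_H = (173 - 4Q)q_H - (24q_H). Setting ∂π_H/∂q_H = 0: 149 - 8q_H - 4(q_R) = 0.
Rearranging gives the reaction functions q_R = (100 - 4q_H)/8 and q_H = (149 - 4q_R)/8.
Solving the pair: q_R = 17/4, q_H = 33/2.

4.25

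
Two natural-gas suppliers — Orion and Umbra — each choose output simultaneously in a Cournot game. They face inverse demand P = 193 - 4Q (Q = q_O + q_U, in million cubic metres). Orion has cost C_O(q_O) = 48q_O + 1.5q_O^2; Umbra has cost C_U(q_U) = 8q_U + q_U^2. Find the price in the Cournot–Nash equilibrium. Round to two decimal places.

100.87

Orion's profit: π_O = (193 - 4Q)q_O - (48q_O + (3/2)q_O²). Setting ∂π_O/∂q_O = 0: 145 - 11q_O - 4(q_U) = 0.
Umbra's first-order condition: 185 - 10q_U - 4(q_O) = 0.
So q_O = (145 - 4q_U)/11 and q_U = (185 - 4q_O)/10.
Substituting one into the other gives q_O = 355/47 and q_U = 1455/94.
Total output Q = 23.0319, so price P = 193 - 4·23.0319 = 100.8723.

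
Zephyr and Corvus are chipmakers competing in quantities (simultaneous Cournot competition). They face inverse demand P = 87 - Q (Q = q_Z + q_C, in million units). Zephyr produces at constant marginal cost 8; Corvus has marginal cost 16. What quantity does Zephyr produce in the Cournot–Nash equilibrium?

29

Zephyr's profit: π_Z = (87 - Q)q_Z - (8q_Z). Setting ∂π_Z/∂q_Z = 0: 79 - 2q_Z - (q_C) = 0.
Corvus's first-order condition: 71 - 2q_C - (q_Z) = 0.
Rearranging gives the reaction functions q_Z = (79 - q_C)/2 and q_C = (71 - q_Z)/2.
Substituting one into the other gives q_Z = 29 and q_C = 21.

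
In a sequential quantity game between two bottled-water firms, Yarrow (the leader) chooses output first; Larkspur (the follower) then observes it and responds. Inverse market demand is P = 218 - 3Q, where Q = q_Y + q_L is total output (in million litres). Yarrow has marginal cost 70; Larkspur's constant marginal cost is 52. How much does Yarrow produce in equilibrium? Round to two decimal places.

21.67

The follower Larkspur best-responds to any q_Y: π_L = (218 - 3Q)q_L - 52q_L.
Follower FOC: 166 - 3q_Y - 6q_L = 0, so q_L(q_Y) = (166 - 3q_Y)/6.
Yarrow substitutes q_L(q_Y) into its own profit: π_Y = q_Y(218 - 3q_Y - (166 - 3q_Y)/2) - 70q_Y = (135 - (3/2)q_Y)q_Y - 70q_Y.
The leader's first-order condition 65 - 3q_Y = 0 yields q_Y = 65/3.
Then q_L = (166 - 3·(65/3))/6 = 101/6.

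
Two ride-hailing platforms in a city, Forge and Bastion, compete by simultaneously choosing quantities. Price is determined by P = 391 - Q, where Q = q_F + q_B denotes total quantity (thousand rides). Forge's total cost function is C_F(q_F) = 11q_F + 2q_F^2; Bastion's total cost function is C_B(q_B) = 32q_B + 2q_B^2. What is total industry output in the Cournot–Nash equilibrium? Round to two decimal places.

Forge's profit: π_F = (391 - Q)q_F - (11q_F + 2q_F²). Setting ∂π_F/∂q_F = 0: 380 - 6q_F - (q_B) = 0.
Bastion's first-order condition: 359 - 6q_B - (q_F) = 0.
Rearranging gives the reaction functions q_F = (380 - q_B)/6 and q_B = (359 - q_F)/6.
Substituting one into the other gives q_F = 1921/35 and q_B = 1774/35.
Total output Q = 1921/35 + 1774/35 = 739/7.

105.57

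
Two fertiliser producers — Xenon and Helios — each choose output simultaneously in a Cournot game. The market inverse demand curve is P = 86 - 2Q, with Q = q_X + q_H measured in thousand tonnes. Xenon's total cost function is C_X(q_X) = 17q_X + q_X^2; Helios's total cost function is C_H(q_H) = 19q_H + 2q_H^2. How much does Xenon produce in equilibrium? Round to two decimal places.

Xenon's profit: π_X = (86 - 2Q)q_X - (17q_X + q_X²). Setting ∂π_X/∂q_X = 0: 69 - 6q_X - 2(q_H) = 0.
Helios's profit: π_H = (86 - 2Q)q_H - (19q_H + 2q_H²). Setting ∂π_H/∂q_H = 0: 67 - 8q_H - 2(q_X) = 0.
Best responses: q_X = (69 - 2q_H)/6, q_H = (67 - 2q_X)/8.
Solving the pair: q_X = 19/2, q_H = 6.

9.50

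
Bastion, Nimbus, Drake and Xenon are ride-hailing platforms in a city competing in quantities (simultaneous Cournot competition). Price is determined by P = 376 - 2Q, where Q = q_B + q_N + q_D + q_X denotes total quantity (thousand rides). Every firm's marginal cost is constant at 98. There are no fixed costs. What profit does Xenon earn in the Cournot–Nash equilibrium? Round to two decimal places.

A representative firm's profit is π_i = q_i(376 - 2Q) - 98q_i.
Setting ∂π_i/∂q_i = 0 with rivals' quantities fixed: 278 - 4q_i - 2·Σ_{j≠i} q_j = 0.
By symmetry each firm produces the same amount; substituting Σ_{j≠i} q_j = 3q_i yields q_i = 278/10 = 139/5.
Price P = 376 - 2·(556/5) = 768/5.
Xenon's profit: (768/5 - 98)·(139/5) = 1545.6800.

1545.68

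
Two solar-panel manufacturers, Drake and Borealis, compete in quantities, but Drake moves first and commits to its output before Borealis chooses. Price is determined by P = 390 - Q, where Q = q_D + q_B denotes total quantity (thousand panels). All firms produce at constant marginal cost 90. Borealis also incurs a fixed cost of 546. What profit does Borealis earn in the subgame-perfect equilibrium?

Solve by backward induction. Given q_D, the follower Borealis maximises π_B = (390 - q_D - q_B)q_B - 90q_B.
Follower FOC: 300 - q_D - 2q_B = 0, so q_B(q_D) = (300 - q_D)/2.
The leader anticipates this reaction. Substituting into P = 390 - Q gives P = 240 - (1/2)q_D, so π_D = (240 - (1/2)q_D)q_D - 90q_D.
Leader FOC: 150 - q_D = 0, so q_D = 150.
Then q_B = (300 - 150)/2 = 75.
Price P = 390 - 225 = 165.
Borealis's profit: (165 - 90)·75 - 546 = 5079.

5079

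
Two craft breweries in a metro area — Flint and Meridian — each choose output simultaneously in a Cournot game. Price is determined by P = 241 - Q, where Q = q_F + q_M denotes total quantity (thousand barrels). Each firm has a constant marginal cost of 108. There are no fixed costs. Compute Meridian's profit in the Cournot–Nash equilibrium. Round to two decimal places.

A representative firm's profit is π_i = q_i(241 - Q) - 108q_i.
Setting ∂π_i/∂q_i = 0 with rivals' quantities fixed: 133 - 2q_i - q_j = 0.
With identical firms every q_j equals q_i, so q_j = q_i and 133 = 3q_i, giving q_i = 133/3.
Price P = 241 - 266/3 = 457/3.
Meridian's profit: (457/3 - 108)·(133/3) = 1965.4444.

1965.44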